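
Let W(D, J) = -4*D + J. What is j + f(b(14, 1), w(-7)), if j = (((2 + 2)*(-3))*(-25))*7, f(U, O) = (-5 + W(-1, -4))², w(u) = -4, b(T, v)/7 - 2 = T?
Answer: 2125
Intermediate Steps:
W(D, J) = J - 4*D
b(T, v) = 14 + 7*T
f(U, O) = 25 (f(U, O) = (-5 + (-4 - 4*(-1)))² = (-5 + (-4 + 4))² = (-5 + 0)² = (-5)² = 25)
j = 2100 (j = ((4*(-3))*(-25))*7 = -12*(-25)*7 = 300*7 = 2100)
j + f(b(14, 1), w(-7)) = 2100 + 25 = 2125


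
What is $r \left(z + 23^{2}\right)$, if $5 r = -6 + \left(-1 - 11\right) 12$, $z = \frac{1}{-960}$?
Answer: $- \frac{507839}{32} \approx -15870.0$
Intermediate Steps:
$z = - \frac{1}{960} \approx -0.0010417$
$r = -30$ ($r = \frac{-6 + \left(-1 - 11\right) 12}{5} = \frac{-6 - 144}{5} = \frac{1}{5} \left(-150\right) = -30$)
$r \left(z + 23^{2}\right) = - 30 \left(- \frac{1}{960} + 23^{2}\right) = - 30 \left(- \frac{1}{960} + 529\right) = \left(-30\right) \frac{507839}{960} = - \frac{507839}{32}$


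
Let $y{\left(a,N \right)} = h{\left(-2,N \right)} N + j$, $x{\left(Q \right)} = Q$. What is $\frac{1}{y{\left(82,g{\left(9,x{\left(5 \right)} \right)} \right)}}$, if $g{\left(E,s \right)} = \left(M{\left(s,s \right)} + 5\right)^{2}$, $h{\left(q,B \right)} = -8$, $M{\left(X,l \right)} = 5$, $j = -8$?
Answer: $- \frac{1}{808} \approx -0.0012376$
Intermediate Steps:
$g{\left(E,s \right)} = 100$ ($g{\left(E,s \right)} = \left(5 + 5\right)^{2} = 10^{2} = 100$)
$y{\left(a,N \right)} = -8 - 8 N$ ($y{\left(a,N \right)} = - 8 N - 8 = -8 - 8 N$)
$\frac{1}{y{\left(82,g{\left(9,x{\left(5 \right)} \right)} \right)}} = \frac{1}{-8 - 800} = \frac{1}{-808} = - \frac{1}{808}$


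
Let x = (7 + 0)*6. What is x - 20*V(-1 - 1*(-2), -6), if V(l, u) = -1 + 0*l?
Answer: 62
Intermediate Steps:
V(l, u) = -1 (V(l, u) = -1 + 0 = -1)
x = 42 (x = 7*6 = 42)
x - 20*V(-1 - 1*(-2), -6) = 42 - 20*(-1) = 42 - 10*(-2) = 42 + 20 = 62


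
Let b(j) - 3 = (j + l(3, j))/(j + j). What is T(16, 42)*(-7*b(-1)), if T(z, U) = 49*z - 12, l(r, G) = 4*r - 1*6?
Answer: -2702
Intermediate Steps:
l(r, G) = -6 + 4*r (l(r, G) = 4*r - 6 = -6 + 4*r)
b(j) = 3 + (6 + j)/(2*j) (b(j) = 3 + (j + (-6 + 4*3))/(j + j) = 3 + (j + (-6 + 12))/((2*j)) = 3 + (j + 6)*(1/(2*j)) = 3 + (6 + j)*(1/(2*j)) = 3 + (6 + j)/(2*j))
T(z, U) = -12 + 49*z
T(16, 42)*(-7*b(-1)) = (-12 + 49*16)*(-7*(7/2 + 3/(-1))) = (-12 + 784)*(-7*(7/2 + 3*(-1))) = 772*(-7*(7/2 - 3)) = 772*(-7*½) = 772*(-7/2) = -2702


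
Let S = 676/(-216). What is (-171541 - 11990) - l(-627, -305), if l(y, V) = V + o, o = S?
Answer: -9894035/54 ≈ -1.8322e+5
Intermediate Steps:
S = -169/54 (S = 676*(-1/216) = -169/54 ≈ -3.1296)
o = -169/54 ≈ -3.1296
l(y, V) = -169/54 + V (l(y, V) = V - 169/54 = -169/54 + V)
(-171541 - 11990) - l(-627, -305) = (-171541 - 11990) - (-169/54 - 305) = -183531 - 1*(-16639/54) = -183531 + 16639/54 = -9894035/54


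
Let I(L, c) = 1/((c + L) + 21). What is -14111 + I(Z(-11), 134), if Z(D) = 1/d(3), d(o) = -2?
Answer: -4360297/309 ≈ -14111.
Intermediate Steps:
Z(D) = -1/2 (Z(D) = 1/(-2) = -1/2)
I(L, c) = 1/(21 + L + c) (I(L, c) = 1/((L + c) + 21) = 1/(21 + L + c))
-14111 + I(Z(-11), 134) = -14111 + 1/(21 - 1/2 + 134) = -14111 + 1/(309/2) = -14111 + 2/309 = -4360297/309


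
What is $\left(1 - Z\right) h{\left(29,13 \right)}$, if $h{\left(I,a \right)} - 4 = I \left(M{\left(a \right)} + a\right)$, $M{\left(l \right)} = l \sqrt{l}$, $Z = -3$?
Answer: $1524 + 1508 \sqrt{13} \approx 6961.2$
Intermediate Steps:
$M{\left(l \right)} = l^{\frac{3}{2}}$
$h{\left(I,a \right)} = 4 + I \left(a + a^{\frac{3}{2}}\right)$ ($h{\left(I,a \right)} = 4 + I \left(a^{\frac{3}{2}} + a\right) = 4 + I \left(a + a^{\frac{3}{2}}\right)$)
$\left(1 - Z\right) h{\left(29,13 \right)} = \left(1 - -3\right) \left(4 + 29 \cdot 13 + 29 \cdot 13^{\frac{3}{2}}\right) = \left(1 + 3\right) \left(4 + 377 + 29 \cdot 13 \sqrt{13}\right) = 4 \left(4 + 377 + 377 \sqrt{13}\right) = 4 \left(381 + 377 \sqrt{13}\right) = 1524 + 1508 \sqrt{13}$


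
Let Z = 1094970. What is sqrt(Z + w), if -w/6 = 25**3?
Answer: 2*sqrt(250305) ≈ 1000.6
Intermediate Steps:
w = -93750 (w = -6*25**3 = -6*15625 = -93750)
sqrt(Z + w) = sqrt(1094970 - 93750) = sqrt(1001220) = 2*sqrt(250305)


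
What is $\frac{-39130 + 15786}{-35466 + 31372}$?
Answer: $\frac{11672}{2047} \approx 5.702$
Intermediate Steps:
$\frac{-39130 + 15786}{-35466 + 31372} = - \frac{23344}{-4094} = \left(-23344\right) \left(- \frac{1}{4094}\right) = \frac{11672}{2047}$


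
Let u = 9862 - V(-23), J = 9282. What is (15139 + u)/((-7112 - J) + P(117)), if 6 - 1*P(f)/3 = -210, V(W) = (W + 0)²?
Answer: -12236/7873 ≈ -1.5542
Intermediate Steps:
V(W) = W²
P(f) = 648 (P(f) = 18 - 3*(-210) = 18 + 630 = 648)
u = 9333 (u = 9862 - 1*(-23)² = 9862 - 1*529 = 9862 - 529 = 9333)
(15139 + u)/((-7112 - J) + P(117)) = (15139 + 9333)/((-7112 - 1*9282) + 648) = 24472/((-7112 - 9282) + 648) = 24472/(-16394 + 648) = 24472/(-15746) = 24472*(-1/15746) = -12236/7873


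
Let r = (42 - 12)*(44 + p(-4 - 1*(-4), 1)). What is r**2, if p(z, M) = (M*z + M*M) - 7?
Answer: 1299600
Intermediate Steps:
p(z, M) = -7 + M**2 + M*z (p(z, M) = (M*z + M**2) - 7 = (M**2 + M*z) - 7 = -7 + M**2 + M*z)
r = 1140 (r = (42 - 12)*(44 + (-7 + 1**2 + 1*(-4 - 1*(-4)))) = 30*(44 + (-7 + 1 + 1*(-4 + 4))) = 30*(44 + (-7 + 1 + 1*0)) = 30*(44 + (-7 + 1 + 0)) = 30*(44 - 6) = 30*38 = 1140)
r**2 = 1140**2 = 1299600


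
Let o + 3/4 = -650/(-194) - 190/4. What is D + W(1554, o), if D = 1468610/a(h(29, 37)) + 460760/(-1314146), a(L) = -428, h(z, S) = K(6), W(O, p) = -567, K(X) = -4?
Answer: -562269214259/140613622 ≈ -3998.7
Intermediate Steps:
o = -17421/388 (o = -¾ + (-650/(-194) - 190/4) = -¾ + (-650*(-1/194) - 190*¼) = -¾ + (325/97 - 95/2) = -¾ - 8565/194 = -17421/388 ≈ -44.899)
h(z, S) = -4
D = -482541290585/140613622 (D = 1468610/(-428) + 460760/(-1314146) = 1468610*(-1/428) + 460760*(-1/1314146) = -734305/214 - 230380/657073 = -482541290585/140613622 ≈ -3431.7)
D + W(1554, o) = -482541290585/140613622 - 567 = -562269214259/140613622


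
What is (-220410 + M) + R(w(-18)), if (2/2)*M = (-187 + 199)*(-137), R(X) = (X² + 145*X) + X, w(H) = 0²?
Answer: -222054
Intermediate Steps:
w(H) = 0
R(X) = X² + 146*X
M = -1644 (M = (-187 + 199)*(-137) = 12*(-137) = -1644)
(-220410 + M) + R(w(-18)) = (-220410 - 1644) + 0*(146 + 0) = -222054 + 0*146 = -222054 + 0 = -222054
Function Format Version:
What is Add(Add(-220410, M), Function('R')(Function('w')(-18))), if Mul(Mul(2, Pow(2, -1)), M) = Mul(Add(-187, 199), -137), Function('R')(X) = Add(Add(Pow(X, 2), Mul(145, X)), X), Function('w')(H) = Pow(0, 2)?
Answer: -222054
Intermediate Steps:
Function('w')(H) = 0
Function('R')(X) = Add(Pow(X, 2), Mul(146, X))
M = -1644 (M = Mul(Add(-187, 199), -137) = Mul(12, -137) = -1644)
Add(Add(-220410, M), Function('R')(Function('w')(-18))) = Add(Add(-220410, -1644), Mul(0, Add(146, 0))) = Add(-222054, Mul(0, 146)) = Add(-222054, 0) = -222054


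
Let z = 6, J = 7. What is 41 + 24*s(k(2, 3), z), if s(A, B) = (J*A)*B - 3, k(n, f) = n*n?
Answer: 4001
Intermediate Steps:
k(n, f) = n²
s(A, B) = -3 + 7*A*B (s(A, B) = (7*A)*B - 3 = 7*A*B - 3 = -3 + 7*A*B)
41 + 24*s(k(2, 3), z) = 41 + 24*(-3 + 7*2²*6) = 41 + 24*(-3 + 7*4*6) = 41 + 24*(-3 + 168) = 41 + 24*165 = 41 + 3960 = 4001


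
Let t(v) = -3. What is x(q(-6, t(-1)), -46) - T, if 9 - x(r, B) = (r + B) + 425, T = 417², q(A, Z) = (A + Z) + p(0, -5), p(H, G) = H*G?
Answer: -174250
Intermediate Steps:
p(H, G) = G*H
q(A, Z) = A + Z (q(A, Z) = (A + Z) - 5*0 = (A + Z) + 0 = A + Z)
T = 173889
x(r, B) = -416 - B - r (x(r, B) = 9 - ((r + B) + 425) = 9 - ((B + r) + 425) = 9 - (425 + B + r) = 9 + (-425 - B - r) = -416 - B - r)
x(q(-6, t(-1)), -46) - T = (-416 - 1*(-46) - (-6 - 3)) - 1*173889 = (-416 + 46 - 1*(-9)) - 173889 = (-416 + 46 + 9) - 173889 = -361 - 173889 = -174250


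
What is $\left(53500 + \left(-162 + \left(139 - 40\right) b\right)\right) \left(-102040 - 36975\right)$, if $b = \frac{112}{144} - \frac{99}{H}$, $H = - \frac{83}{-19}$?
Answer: $- \frac{590428122390}{83} \approx -7.1136 \cdot 10^{9}$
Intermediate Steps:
$H = \frac{83}{19}$ ($H = \left(-83\right) \left(- \frac{1}{19}\right) = \frac{83}{19} \approx 4.3684$)
$b = - \frac{16348}{747}$ ($b = \frac{112}{144} - \frac{99}{\frac{83}{19}} = 112 \cdot \frac{1}{144} - \frac{1881}{83} = \frac{7}{9} - \frac{1881}{83} = - \frac{16348}{747} \approx -21.885$)
$\left(53500 + \left(-162 + \left(139 - 40\right) b\right)\right) \left(-102040 - 36975\right) = \left(53500 + \left(-162 + \left(139 - 40\right) \left(- \frac{16348}{747}\right)\right)\right) \left(-102040 - 36975\right) = \left(53500 + \left(-162 + 99 \left(- \frac{16348}{747}\right)\right)\right) \left(-139015\right) = \left(53500 - \frac{193274}{83}\right) \left(-139015\right) = \frac{4247226}{83} \left(-139015\right) = - \frac{590428122390}{83}$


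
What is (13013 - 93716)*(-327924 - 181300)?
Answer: 41095904472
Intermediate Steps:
(13013 - 93716)*(-327924 - 181300) = -80703*(-509224) = 41095904472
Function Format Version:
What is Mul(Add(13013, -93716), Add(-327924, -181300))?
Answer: 41095904472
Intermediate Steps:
Mul(Add(13013, -93716), Add(-327924, -181300)) = Mul(-80703, -509224) = 41095904472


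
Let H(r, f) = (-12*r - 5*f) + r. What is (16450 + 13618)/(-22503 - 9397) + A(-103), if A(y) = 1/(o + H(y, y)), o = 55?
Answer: -12793476/13581425 ≈ -0.94198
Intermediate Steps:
H(r, f) = -11*r - 5*f
A(y) = 1/(55 - 16*y) (A(y) = 1/(55 + (-11*y - 5*y)) = 1/(55 - 16*y))
(16450 + 13618)/(-22503 - 9397) + A(-103) = (16450 + 13618)/(-22503 - 9397) + 1/(55 - 16*(-103)) = 30068/(-31900) + 1/(55 + 1648) = 30068*(-1/31900) + 1/1703 = -7517/7975 + 1/1703 = -12793476/13581425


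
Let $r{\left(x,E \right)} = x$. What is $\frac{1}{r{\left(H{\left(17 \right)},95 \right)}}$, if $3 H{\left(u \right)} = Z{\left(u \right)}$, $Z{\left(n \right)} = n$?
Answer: $\frac{3}{17} \approx 0.17647$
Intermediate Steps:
$H{\left(u \right)} = \frac{u}{3}$
$\frac{1}{r{\left(H{\left(17 \right)},95 \right)}} = \frac{1}{\frac{1}{3} \cdot 17} = \frac{1}{\frac{17}{3}} = \frac{3}{17}$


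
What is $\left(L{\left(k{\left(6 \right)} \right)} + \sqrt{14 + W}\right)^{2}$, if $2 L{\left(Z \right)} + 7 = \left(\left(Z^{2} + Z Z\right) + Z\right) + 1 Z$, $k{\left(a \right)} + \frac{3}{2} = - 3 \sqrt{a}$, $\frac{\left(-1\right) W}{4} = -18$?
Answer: $\frac{46857}{16} + 24 \sqrt{129} + 615 \sqrt{6} + \frac{205 \sqrt{86}}{2} \approx 5658.1$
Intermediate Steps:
$W = 72$ ($W = \left(-4\right) \left(-18\right) = 72$)
$k{\left(a \right)} = - \frac{3}{2} - 3 \sqrt{a}$
$L{\left(Z \right)} = - \frac{7}{2} + Z + Z^{2}$ ($L{\left(Z \right)} = - \frac{7}{2} + \frac{\left(\left(Z^{2} + Z Z\right) + Z\right) + 1 Z}{2} = - \frac{7}{2} + \frac{\left(\left(Z^{2} + Z^{2}\right) + Z\right) + Z}{2} = - \frac{7}{2} + \frac{\left(2 Z^{2} + Z\right) + Z}{2} = - \frac{7}{2} + \frac{\left(Z + 2 Z^{2}\right) + Z}{2} = - \frac{7}{2} + \frac{2 Z + 2 Z^{2}}{2} = - \frac{7}{2} + \left(Z + Z^{2}\right) = - \frac{7}{2} + Z + Z^{2}$)
$\left(L{\left(k{\left(6 \right)} \right)} + \sqrt{14 + W}\right)^{2} = \left(\left(- \frac{7}{2} - \left(\frac{3}{2} + 3 \sqrt{6}\right) + \left(- \frac{3}{2} - 3 \sqrt{6}\right)^{2}\right) + \sqrt{14 + 72}\right)^{2} = \left(\left(-5 + \left(- \frac{3}{2} - 3 \sqrt{6}\right)^{2} - 3 \sqrt{6}\right) + \sqrt{86}\right)^{2} = \left(-5 + \sqrt{86} + \left(- \frac{3}{2} - 3 \sqrt{6}\right)^{2} - 3 \sqrt{6}\right)^{2}$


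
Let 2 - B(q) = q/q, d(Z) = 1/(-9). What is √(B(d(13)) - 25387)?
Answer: I*√25386 ≈ 159.33*I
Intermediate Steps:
d(Z) = -⅑
B(q) = 1 (B(q) = 2 - q/q = 2 - 1*1 = 2 - 1 = 1)
√(B(d(13)) - 25387) = √(1 - 25387) = √(-25386) = I*√25386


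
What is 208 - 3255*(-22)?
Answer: 71818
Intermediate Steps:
208 - 3255*(-22) = 208 - 465*(-154) = 208 + 71610 = 71818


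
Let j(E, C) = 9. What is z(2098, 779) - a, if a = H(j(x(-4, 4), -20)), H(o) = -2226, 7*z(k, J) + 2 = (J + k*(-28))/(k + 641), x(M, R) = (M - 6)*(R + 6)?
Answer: 42615655/19173 ≈ 2222.7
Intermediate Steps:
x(M, R) = (-6 + M)*(6 + R)
z(k, J) = -2/7 + (J - 28*k)/(7*(641 + k)) (z(k, J) = -2/7 + ((J + k*(-28))/(k + 641))/7 = -2/7 + ((J - 28*k)/(641 + k))/7 = -2/7 + (J - 28*k)/(7*(641 + k)))
a = -2226
z(2098, 779) - a = (-1282 + 779 - 30*2098)/(7*(641 + 2098)) - 1*(-2226) = (1/7)*(-1282 + 779 - 62940)/2739 + 2226 = (1/7)*(1/2739)*(-63443) + 2226 = -63443/19173 + 2226 = 42615655/19173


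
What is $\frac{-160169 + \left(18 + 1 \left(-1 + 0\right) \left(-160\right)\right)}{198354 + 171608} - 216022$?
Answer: $- \frac{79920091155}{369962} \approx -2.1602 \cdot 10^{5}$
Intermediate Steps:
$\frac{-160169 + \left(18 + 1 \left(-1 + 0\right) \left(-160\right)\right)}{198354 + 171608} - 216022 = \frac{-160169 + \left(18 + 1 \left(-1\right) \left(-160\right)\right)}{369962} - 216022 = \left(-160169 + \left(18 - -160\right)\right) \frac{1}{369962} - 216022 = \left(-160169 + \left(18 + 160\right)\right) \frac{1}{369962} - 216022 = \left(-160169 + 178\right) \frac{1}{369962} - 216022 = \left(-159991\right) \frac{1}{369962} - 216022 = - \frac{159991}{369962} - 216022 = - \frac{79920091155}{369962}$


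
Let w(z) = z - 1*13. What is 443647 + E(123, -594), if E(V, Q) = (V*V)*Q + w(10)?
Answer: -8542982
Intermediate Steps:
w(z) = -13 + z (w(z) = z - 13 = -13 + z)
E(V, Q) = -3 + Q*V**2 (E(V, Q) = (V*V)*Q + (-13 + 10) = V**2*Q - 3 = Q*V**2 - 3 = -3 + Q*V**2)
443647 + E(123, -594) = 443647 + (-3 - 594*123**2) = 443647 + (-3 - 594*15129) = 443647 + (-3 - 8986626) = 443647 - 8986629 = -8542982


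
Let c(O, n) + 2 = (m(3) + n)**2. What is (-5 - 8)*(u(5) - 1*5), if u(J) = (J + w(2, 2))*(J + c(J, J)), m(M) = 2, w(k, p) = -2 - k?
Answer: -611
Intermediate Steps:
c(O, n) = -2 + (2 + n)**2
u(J) = (-4 + J)*(-2 + J + (2 + J)**2) (u(J) = (J + (-2 - 1*2))*(J + (-2 + (2 + J)**2)) = (J + (-2 - 2))*(-2 + J + (2 + J)**2) = (J - 4)*(-2 + J + (2 + J)**2) = (-4 + J)*(-2 + J + (2 + J)**2))
(-5 - 8)*(u(5) - 1*5) = (-5 - 8)*((-8 + 5**2 + 5**3 - 18*5) - 1*5) = -13*((-8 + 25 + 125 - 90) - 5) = -13*(52 - 5) = -13*47 = -611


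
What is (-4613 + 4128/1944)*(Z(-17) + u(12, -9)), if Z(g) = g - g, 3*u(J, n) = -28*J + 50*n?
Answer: 97852022/81 ≈ 1.2081e+6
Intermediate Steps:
u(J, n) = -28*J/3 + 50*n/3 (u(J, n) = (-28*J + 50*n)/3 = -28*J/3 + 50*n/3)
Z(g) = 0
(-4613 + 4128/1944)*(Z(-17) + u(12, -9)) = (-4613 + 4128/1944)*(0 + (-28/3*12 + (50/3)*(-9))) = (-4613 + 4128*(1/1944))*(0 + (-112 - 150)) = (-4613 + 172/81)*(0 - 262) = -373481/81*(-262) = 97852022/81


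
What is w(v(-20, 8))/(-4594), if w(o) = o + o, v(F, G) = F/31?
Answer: 20/71207 ≈ 0.00028087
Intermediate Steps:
v(F, G) = F/31 (v(F, G) = F*(1/31) = F/31)
w(o) = 2*o
w(v(-20, 8))/(-4594) = (2*((1/31)*(-20)))/(-4594) = (2*(-20/31))*(-1/4594) = -40/31*(-1/4594) = 20/71207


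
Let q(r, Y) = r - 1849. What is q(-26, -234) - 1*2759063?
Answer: -2760938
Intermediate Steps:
q(r, Y) = -1849 + r
q(-26, -234) - 1*2759063 = (-1849 - 26) - 1*2759063 = -1875 - 2759063 = -2760938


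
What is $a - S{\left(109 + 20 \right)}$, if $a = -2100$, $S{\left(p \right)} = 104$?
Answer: $-2204$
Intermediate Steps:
$a - S{\left(109 + 20 \right)} = -2100 - 104 = -2204$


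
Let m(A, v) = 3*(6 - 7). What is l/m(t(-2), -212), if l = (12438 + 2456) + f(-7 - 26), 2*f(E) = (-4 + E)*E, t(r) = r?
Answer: -31009/6 ≈ -5168.2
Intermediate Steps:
m(A, v) = -3 (m(A, v) = 3*(-1) = -3)
f(E) = E*(-4 + E)/2 (f(E) = ((-4 + E)*E)/2 = (E*(-4 + E))/2 = E*(-4 + E)/2)
l = 31009/2 (l = (12438 + 2456) + (-7 - 26)*(-4 + (-7 - 26))/2 = 14894 + (½)*(-33)*(-4 - 33) = 14894 + (½)*(-33)*(-37) = 14894 + 1221/2 = 31009/2 ≈ 15505.)
l/m(t(-2), -212) = (31009/2)/(-3) = (31009/2)*(-⅓) = -31009/6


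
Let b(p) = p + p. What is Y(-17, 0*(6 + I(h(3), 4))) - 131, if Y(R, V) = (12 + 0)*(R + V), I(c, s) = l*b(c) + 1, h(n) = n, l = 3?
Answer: -335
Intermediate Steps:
b(p) = 2*p
I(c, s) = 1 + 6*c (I(c, s) = 3*(2*c) + 1 = 6*c + 1 = 1 + 6*c)
Y(R, V) = 12*R + 12*V (Y(R, V) = 12*(R + V) = 12*R + 12*V)
Y(-17, 0*(6 + I(h(3), 4))) - 131 = (12*(-17) + 12*(0*(6 + (1 + 6*3)))) - 131 = (-204 + 12*(0*(6 + (1 + 18)))) - 131 = (-204 + 12*(0*(6 + 19))) - 131 = (-204 + 12*(0*25)) - 131 = (-204 + 12*0) - 131 = (-204 + 0) - 131 = -204 - 131 = -335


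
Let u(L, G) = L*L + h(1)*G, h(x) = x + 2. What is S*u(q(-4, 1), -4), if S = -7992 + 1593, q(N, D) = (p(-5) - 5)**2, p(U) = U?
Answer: -63913212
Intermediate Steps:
h(x) = 2 + x
q(N, D) = 100 (q(N, D) = (-5 - 5)**2 = (-10)**2 = 100)
S = -6399
u(L, G) = L**2 + 3*G (u(L, G) = L*L + (2 + 1)*G = L**2 + 3*G)
S*u(q(-4, 1), -4) = -6399*(100**2 + 3*(-4)) = -6399*(10000 - 12) = -6399*9988 = -63913212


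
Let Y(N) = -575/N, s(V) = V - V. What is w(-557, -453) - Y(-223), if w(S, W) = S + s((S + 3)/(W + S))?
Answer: -124786/223 ≈ -559.58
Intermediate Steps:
s(V) = 0
w(S, W) = S (w(S, W) = S + 0 = S)
w(-557, -453) - Y(-223) = -557 - (-575)/(-223) = -557 - (-575)*(-1)/223 = -557 - 1*575/223 = -557 - 575/223 = -124786/223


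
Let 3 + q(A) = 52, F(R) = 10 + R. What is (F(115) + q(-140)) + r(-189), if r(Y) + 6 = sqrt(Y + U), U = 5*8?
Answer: 168 + I*sqrt(149) ≈ 168.0 + 12.207*I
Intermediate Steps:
q(A) = 49 (q(A) = -3 + 52 = 49)
U = 40
r(Y) = -6 + sqrt(40 + Y) (r(Y) = -6 + sqrt(Y + 40) = -6 + sqrt(40 + Y))
(F(115) + q(-140)) + r(-189) = ((10 + 115) + 49) + (-6 + sqrt(40 - 189)) = (125 + 49) + (-6 + sqrt(-149)) = 174 + (-6 + I*sqrt(149)) = 168 + I*sqrt(149)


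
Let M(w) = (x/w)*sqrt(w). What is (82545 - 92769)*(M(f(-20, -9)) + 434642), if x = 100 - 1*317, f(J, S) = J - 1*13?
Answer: -4443779808 - 739536*I*sqrt(33)/11 ≈ -4.4438e+9 - 3.8621e+5*I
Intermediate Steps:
f(J, S) = -13 + J (f(J, S) = J - 13 = -13 + J)
x = -217 (x = 100 - 317 = -217)
M(w) = -217/sqrt(w) (M(w) = (-217/w)*sqrt(w) = -217/sqrt(w))
(82545 - 92769)*(M(f(-20, -9)) + 434642) = (82545 - 92769)*(-217/sqrt(-13 - 20) + 434642) = -10224*(-(-217)*I*sqrt(33)/33 + 434642) = -10224*(217*I*sqrt(33)/33 + 434642) = -10224*(434642 + 217*I*sqrt(33)/33) = -4443779808 - 739536*I*sqrt(33)/11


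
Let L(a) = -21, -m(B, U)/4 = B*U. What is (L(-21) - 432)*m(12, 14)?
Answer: 304416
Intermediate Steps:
m(B, U) = -4*B*U
(L(-21) - 432)*m(12, 14) = (-21 - 432)*(-4*12*14) = -453*(-672) = 304416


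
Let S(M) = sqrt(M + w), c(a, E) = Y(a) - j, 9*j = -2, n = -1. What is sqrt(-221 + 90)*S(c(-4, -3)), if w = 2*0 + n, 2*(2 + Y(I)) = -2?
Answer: -sqrt(4454)/3 ≈ -22.246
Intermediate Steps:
j = -2/9 (j = (1/9)*(-2) = -2/9 ≈ -0.22222)
Y(I) = -3 (Y(I) = -2 + (1/2)*(-2) = -2 - 1 = -3)
c(a, E) = -25/9 (c(a, E) = -3 - 1*(-2/9) = -3 + 2/9 = -25/9)
w = -1 (w = 2*0 - 1 = 0 - 1 = -1)
S(M) = sqrt(-1 + M) (S(M) = sqrt(M - 1) = sqrt(-1 + M))
sqrt(-221 + 90)*S(c(-4, -3)) = sqrt(-221 + 90)*sqrt(-1 - 25/9) = sqrt(-131)*sqrt(-34/9) = (I*sqrt(131))*(I*sqrt(34)/3) = -sqrt(4454)/3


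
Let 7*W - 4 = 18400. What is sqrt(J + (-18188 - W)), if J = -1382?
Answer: 3*I*sqrt(120862)/7 ≈ 148.99*I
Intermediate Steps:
W = 18404/7 (W = 4/7 + (1/7)*18400 = 4/7 + 18400/7 = 18404/7 ≈ 2629.1)
sqrt(J + (-18188 - W)) = sqrt(-1382 + (-18188 - 1*18404/7)) = sqrt(-1382 + (-18188 - 18404/7)) = sqrt(-1382 - 145720/7) = sqrt(-155394/7) = 3*I*sqrt(120862)/7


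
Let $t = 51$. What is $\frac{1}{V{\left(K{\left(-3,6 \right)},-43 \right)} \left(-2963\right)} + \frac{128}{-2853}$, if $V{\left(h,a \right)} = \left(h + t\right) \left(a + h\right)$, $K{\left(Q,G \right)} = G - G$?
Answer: $- \frac{277241033}{6179463909} \approx -0.044865$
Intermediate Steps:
$K{\left(Q,G \right)} = 0$
$V{\left(h,a \right)} = \left(51 + h\right) \left(a + h\right)$ ($V{\left(h,a \right)} = \left(h + 51\right) \left(a + h\right) = \left(51 + h\right) \left(a + h\right)$)
$\frac{1}{V{\left(K{\left(-3,6 \right)},-43 \right)} \left(-2963\right)} + \frac{128}{-2853} = \frac{1}{\left(0^{2} + 51 \left(-43\right) + 51 \cdot 0 - 0\right) \left(-2963\right)} + \frac{128}{-2853} = \frac{1}{0 - 2193 + 0 + 0} \left(- \frac{1}{2963}\right) + 128 \left(- \frac{1}{2853}\right) = \frac{1}{-2193} \left(- \frac{1}{2963}\right) - \frac{128}{2853} = \left(- \frac{1}{2193}\right) \left(- \frac{1}{2963}\right) - \frac{128}{2853} = \frac{1}{6497859} - \frac{128}{2853} = - \frac{277241033}{6179463909}$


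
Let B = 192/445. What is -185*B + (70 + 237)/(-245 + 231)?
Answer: -126779/1246 ≈ -101.75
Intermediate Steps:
B = 192/445 (B = 192*(1/445) = 192/445 ≈ 0.43146)
-185*B + (70 + 237)/(-245 + 231) = -185*192/445 + (70 + 237)/(-245 + 231) = -7104/89 + 307/(-14) = -7104/89 + 307*(-1/14) = -7104/89 - 307/14 = -126779/1246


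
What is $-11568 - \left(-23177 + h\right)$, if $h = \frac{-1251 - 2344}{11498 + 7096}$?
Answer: $\frac{215861341}{18594} \approx 11609.0$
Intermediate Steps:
$h = - \frac{3595}{18594} \approx -0.19334$
$-11568 - \left(-23177 + h\right) = -11568 - \left(-23177 - \frac{3595}{18594}\right) = -11568 - - \frac{430956733}{18594} = -11568 + \frac{430956733}{18594} = \frac{215861341}{18594}$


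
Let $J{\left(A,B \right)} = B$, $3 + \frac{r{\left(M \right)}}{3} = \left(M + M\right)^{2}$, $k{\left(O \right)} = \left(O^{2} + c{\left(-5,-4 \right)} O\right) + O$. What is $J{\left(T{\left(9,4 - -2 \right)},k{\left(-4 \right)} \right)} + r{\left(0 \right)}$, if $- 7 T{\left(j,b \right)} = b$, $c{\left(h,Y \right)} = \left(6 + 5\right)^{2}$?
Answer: $-481$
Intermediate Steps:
$c{\left(h,Y \right)} = 121$ ($c{\left(h,Y \right)} = 11^{2} = 121$)
$k{\left(O \right)} = O^{2} + 122 O$ ($k{\left(O \right)} = \left(O^{2} + 121 O\right) + O = O^{2} + 122 O$)
$r{\left(M \right)} = -9 + 12 M^{2}$ ($r{\left(M \right)} = -9 + 3 \left(M + M\right)^{2} = -9 + 3 \left(2 M\right)^{2} = -9 + 3 \cdot 4 M^{2} = -9 + 12 M^{2}$)
$T{\left(j,b \right)} = - \frac{b}{7}$
$J{\left(T{\left(9,4 - -2 \right)},k{\left(-4 \right)} \right)} + r{\left(0 \right)} = - 4 \left(122 - 4\right) - \left(9 - 12 \cdot 0^{2}\right) = \left(-4\right) 118 + \left(-9 + 12 \cdot 0\right) = -472 + \left(-9 + 0\right) = -472 - 9 = -481$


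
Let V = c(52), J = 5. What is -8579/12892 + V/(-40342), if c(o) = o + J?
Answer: -173414431/260044532 ≈ -0.66686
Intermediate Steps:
c(o) = 5 + o (c(o) = o + 5 = 5 + o)
V = 57 (V = 5 + 52 = 57)
-8579/12892 + V/(-40342) = -8579/12892 + 57/(-40342) = -8579*1/12892 + 57*(-1/40342) = -8579/12892 - 57/40342 = -173414431/260044532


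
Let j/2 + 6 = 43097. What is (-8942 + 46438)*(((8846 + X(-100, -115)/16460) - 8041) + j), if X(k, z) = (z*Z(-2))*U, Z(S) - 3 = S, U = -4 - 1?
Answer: 2684351004306/823 ≈ 3.2617e+9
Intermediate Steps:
U = -5
Z(S) = 3 + S
j = 86182 (j = -12 + 2*43097 = -12 + 86194 = 86182)
X(k, z) = -5*z (X(k, z) = (z*(3 - 2))*(-5) = (z*1)*(-5) = z*(-5) = -5*z)
(-8942 + 46438)*(((8846 + X(-100, -115)/16460) - 8041) + j) = (-8942 + 46438)*(((8846 - 5*(-115)/16460) - 8041) + 86182) = 37496*(((8846 + 575*(1/16460)) - 8041) + 86182) = 37496*(((8846 + 115/3292) - 8041) + 86182) = 37496*((29121147/3292 - 8041) + 86182) = 37496*(2650175/3292 + 86182) = 37496*(286361319/3292) = 2684351004306/823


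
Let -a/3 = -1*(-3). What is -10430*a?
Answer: 93870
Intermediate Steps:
a = -9 (a = -(-3)*(-3) = -3*3 = -9)
-10430*a = -10430*(-9) = 93870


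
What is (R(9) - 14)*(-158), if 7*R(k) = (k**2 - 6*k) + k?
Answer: 9796/7 ≈ 1399.4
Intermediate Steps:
R(k) = -5*k/7 + k**2/7 (R(k) = ((k**2 - 6*k) + k)/7 = (k**2 - 5*k)/7 = -5*k/7 + k**2/7)
(R(9) - 14)*(-158) = ((1/7)*9*(-5 + 9) - 14)*(-158) = ((1/7)*9*4 - 14)*(-158) = (36/7 - 14)*(-158) = -62/7*(-158) = 9796/7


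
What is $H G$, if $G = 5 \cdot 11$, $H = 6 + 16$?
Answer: $1210$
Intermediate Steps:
$H = 22$
$G = 55$
$H G = 22 \cdot 55 = 1210$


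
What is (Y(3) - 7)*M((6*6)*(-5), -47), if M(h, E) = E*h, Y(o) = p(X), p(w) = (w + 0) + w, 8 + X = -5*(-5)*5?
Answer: 1920420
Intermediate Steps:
X = 117 (X = -8 - 5*(-5)*5 = -8 + 25*5 = -8 + 125 = 117)
p(w) = 2*w (p(w) = w + w = 2*w)
Y(o) = 234 (Y(o) = 2*117 = 234)
(Y(3) - 7)*M((6*6)*(-5), -47) = (234 - 7)*(-47*6*6*(-5)) = 227*(-1692*(-5)) = 227*(-47*(-180)) = 227*8460 = 1920420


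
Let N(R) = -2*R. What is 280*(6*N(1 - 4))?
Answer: 10080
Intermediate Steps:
280*(6*N(1 - 4)) = 280*(6*(-2*(1 - 4))) = 280*(6*(-2*(-3))) = 280*(6*6) = 280*36 = 10080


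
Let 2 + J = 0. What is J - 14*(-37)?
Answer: 516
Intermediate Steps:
J = -2 (J = -2 + 0 = -2)
J - 14*(-37) = -2 - 14*(-37) = -2 + 518 = 516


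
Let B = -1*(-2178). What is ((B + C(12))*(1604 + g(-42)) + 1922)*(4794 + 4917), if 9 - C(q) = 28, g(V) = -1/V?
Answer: 471081888615/14 ≈ 3.3649e+10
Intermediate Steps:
B = 2178
C(q) = -19 (C(q) = 9 - 1*28 = 9 - 28 = -19)
((B + C(12))*(1604 + g(-42)) + 1922)*(4794 + 4917) = ((2178 - 19)*(1604 - 1/(-42)) + 1922)*(4794 + 4917) = (2159*(1604 - 1*(-1/42)) + 1922)*9711 = (2159*(1604 + 1/42) + 1922)*9711 = (2159*(67369/42) + 1922)*9711 = (145449671/42 + 1922)*9711 = (145530395/42)*9711 = 471081888615/14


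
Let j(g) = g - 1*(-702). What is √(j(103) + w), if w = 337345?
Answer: 5*√13526 ≈ 581.51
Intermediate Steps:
j(g) = 702 + g (j(g) = g + 702 = 702 + g)
√(j(103) + w) = √((702 + 103) + 337345) = √(805 + 337345) = √338150 = 5*√13526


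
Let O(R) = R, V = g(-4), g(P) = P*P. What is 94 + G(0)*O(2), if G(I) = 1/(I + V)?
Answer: 753/8 ≈ 94.125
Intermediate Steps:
g(P) = P**2
V = 16 (V = (-4)**2 = 16)
G(I) = 1/(16 + I) (G(I) = 1/(I + 16) = 1/(16 + I))
94 + G(0)*O(2) = 94 + 2/(16 + 0) = 94 + 2/16 = 94 + (1/16)*2 = 94 + 1/8 = 753/8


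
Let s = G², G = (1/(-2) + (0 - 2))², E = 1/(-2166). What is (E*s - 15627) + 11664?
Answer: -137342353/34656 ≈ -3963.0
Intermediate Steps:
E = -1/2166 ≈ -0.00046168
G = 25/4 (G = (-½ - 2)² = (-5/2)² = 25/4 ≈ 6.2500)
s = 625/16 (s = (25/4)² = 625/16 ≈ 39.063)
(E*s - 15627) + 11664 = (-1/2166*625/16 - 15627) + 11664 = (-625/34656 - 15627) + 11664 = -541569937/34656 + 11664 = -137342353/34656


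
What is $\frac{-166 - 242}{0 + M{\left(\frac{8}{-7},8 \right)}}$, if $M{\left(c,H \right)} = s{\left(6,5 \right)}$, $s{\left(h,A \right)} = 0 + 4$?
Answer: $-102$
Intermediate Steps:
$s{\left(h,A \right)} = 4$
$M{\left(c,H \right)} = 4$
$\frac{-166 - 242}{0 + M{\left(\frac{8}{-7},8 \right)}} = \frac{-166 - 242}{0 + 4} = - \frac{408}{4} = \left(-408\right) \frac{1}{4} = -102$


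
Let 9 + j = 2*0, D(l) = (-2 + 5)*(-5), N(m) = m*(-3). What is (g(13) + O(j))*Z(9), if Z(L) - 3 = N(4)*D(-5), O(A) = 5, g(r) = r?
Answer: 3294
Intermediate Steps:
N(m) = -3*m
D(l) = -15 (D(l) = 3*(-5) = -15)
j = -9 (j = -9 + 2*0 = -9 + 0 = -9)
Z(L) = 183 (Z(L) = 3 - 3*4*(-15) = 3 - 12*(-15) = 3 + 180 = 183)
(g(13) + O(j))*Z(9) = (13 + 5)*183 = 18*183 = 3294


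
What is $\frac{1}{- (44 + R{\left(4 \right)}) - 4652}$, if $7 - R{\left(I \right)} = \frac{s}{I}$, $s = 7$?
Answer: $- \frac{4}{18805} \approx -0.00021271$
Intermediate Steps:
$R{\left(I \right)} = 7 - \frac{7}{I}$
$\frac{1}{- (44 + R{\left(4 \right)}) - 4652} = \frac{1}{- (44 + \left(7 - \frac{7}{4}\right)) - 4652} = \frac{1}{- (44 + \frac{21}{4}) - 4652} = \frac{1}{\left(-1\right) \frac{197}{4} - 4652} = \frac{1}{- \frac{197}{4} - 4652} = \frac{1}{- \frac{18805}{4}} = - \frac{4}{18805}$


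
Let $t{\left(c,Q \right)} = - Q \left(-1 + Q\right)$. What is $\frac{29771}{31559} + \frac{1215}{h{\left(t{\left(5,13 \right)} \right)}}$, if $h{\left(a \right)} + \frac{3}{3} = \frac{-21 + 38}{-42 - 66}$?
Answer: $- \frac{827490121}{788975} \approx -1048.8$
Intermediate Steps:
$t{\left(c,Q \right)} = - Q \left(-1 + Q\right)$
$h{\left(a \right)} = - \frac{125}{108}$ ($h{\left(a \right)} = -1 + \frac{-21 + 38}{-42 - 66} = -1 + \frac{17}{-108} = -1 + 17 \left(- \frac{1}{108}\right) = -1 - \frac{17}{108} = - \frac{125}{108}$)
$\frac{29771}{31559} + \frac{1215}{h{\left(t{\left(5,13 \right)} \right)}} = \frac{29771}{31559} + \frac{1215}{- \frac{125}{108}} = 29771 \cdot \frac{1}{31559} + 1215 \left(- \frac{108}{125}\right) = \frac{29771}{31559} - \frac{26244}{25} = - \frac{827490121}{788975}$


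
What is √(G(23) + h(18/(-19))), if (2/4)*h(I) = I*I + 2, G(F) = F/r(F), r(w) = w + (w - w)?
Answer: √2453/19 ≈ 2.6067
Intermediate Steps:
r(w) = w (r(w) = w + 0 = w)
G(F) = 1 (G(F) = F/F = 1)
h(I) = 4 + 2*I² (h(I) = 2*(I*I + 2) = 2*(I² + 2) = 2*(2 + I²) = 4 + 2*I²)
√(G(23) + h(18/(-19))) = √(1 + (4 + 2*(18/(-19))²)) = √(1 + (4 + 2*(18*(-1/19))²)) = √(1 + (4 + 2*(-18/19)²)) = √(1 + (4 + 2*(324/361))) = √(1 + (4 + 648/361)) = √(1 + 2092/361) = √(2453/361) = √2453/19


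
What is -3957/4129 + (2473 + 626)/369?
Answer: 3778546/507867 ≈ 7.4400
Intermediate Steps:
-3957/4129 + (2473 + 626)/369 = -3957*1/4129 + 3099*(1/369) = -3957/4129 + 1033/123 = 3778546/507867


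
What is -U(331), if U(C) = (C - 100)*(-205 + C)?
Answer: -29106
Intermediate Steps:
U(C) = (-205 + C)*(-100 + C) (U(C) = (-100 + C)*(-205 + C) = (-205 + C)*(-100 + C))
-U(331) = -(20500 + 331² - 305*331) = -(20500 + 109561 - 100955) = -1*29106 = -29106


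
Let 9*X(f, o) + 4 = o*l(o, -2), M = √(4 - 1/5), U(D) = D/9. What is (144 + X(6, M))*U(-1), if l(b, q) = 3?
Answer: -1292/81 - √95/135 ≈ -16.023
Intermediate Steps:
U(D) = D/9 (U(D) = D*(⅑) = D/9)
M = √95/5 (M = √(4 - 1*⅕) = √(4 - ⅕) = √(19/5) = √95/5 ≈ 1.9494)
X(f, o) = -4/9 + o/3 (X(f, o) = -4/9 + (o*3)/9 = -4/9 + (3*o)/9 = -4/9 + o/3)
(144 + X(6, M))*U(-1) = (144 + (-4/9 + (√95/5)/3))*((⅑)*(-1)) = (144 + (-4/9 + √95/15))*(-⅑) = (1292/9 + √95/15)*(-⅑) = -1292/81 - √95/135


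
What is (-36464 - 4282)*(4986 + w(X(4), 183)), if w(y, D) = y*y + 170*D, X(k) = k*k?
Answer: -1481198592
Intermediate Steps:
X(k) = k²
w(y, D) = y² + 170*D
(-36464 - 4282)*(4986 + w(X(4), 183)) = (-36464 - 4282)*(4986 + ((4²)² + 170*183)) = -40746*(4986 + (16² + 31110)) = -40746*(4986 + (256 + 31110)) = -40746*(4986 + 31366) = -40746*36352 = -1481198592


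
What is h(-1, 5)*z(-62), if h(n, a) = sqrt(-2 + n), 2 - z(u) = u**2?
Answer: -3842*I*sqrt(3) ≈ -6654.5*I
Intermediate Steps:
z(u) = 2 - u**2
h(-1, 5)*z(-62) = sqrt(-2 - 1)*(2 - 1*(-62)**2) = sqrt(-3)*(2 - 1*3844) = (I*sqrt(3))*(2 - 3844) = (I*sqrt(3))*(-3842) = -3842*I*sqrt(3)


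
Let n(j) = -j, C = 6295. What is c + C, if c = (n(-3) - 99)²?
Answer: 15511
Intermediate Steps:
c = 9216 (c = (-1*(-3) - 99)² = (3 - 99)² = (-96)² = 9216)
c + C = 9216 + 6295 = 15511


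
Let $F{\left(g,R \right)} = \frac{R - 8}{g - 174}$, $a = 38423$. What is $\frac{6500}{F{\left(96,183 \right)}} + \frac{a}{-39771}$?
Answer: $- \frac{806824841}{278397} \approx -2898.1$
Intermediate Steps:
$F{\left(g,R \right)} = \frac{-8 + R}{-174 + g}$
$\frac{6500}{F{\left(96,183 \right)}} + \frac{a}{-39771} = \frac{6500}{\frac{1}{-174 + 96} \left(-8 + 183\right)} + \frac{38423}{-39771} = \frac{6500}{\frac{1}{-78} \cdot 175} + 38423 \left(- \frac{1}{39771}\right) = \frac{6500}{\left(- \frac{1}{78}\right) 175} - \frac{38423}{39771} = \frac{6500}{- \frac{175}{78}} - \frac{38423}{39771} = 6500 \left(- \frac{78}{175}\right) - \frac{38423}{39771} = - \frac{20280}{7} - \frac{38423}{39771} = - \frac{806824841}{278397}$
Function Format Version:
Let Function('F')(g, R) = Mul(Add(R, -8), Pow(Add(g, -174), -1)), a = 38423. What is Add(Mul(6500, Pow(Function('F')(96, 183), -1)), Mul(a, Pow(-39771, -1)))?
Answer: Rational(-806824841, 278397) ≈ -2898.1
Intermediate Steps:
Function('F')(g, R) = Mul(Pow(Add(-174, g), -1), Add(-8, R)) (Function('F')(g, R) = Mul(Add(-8, R), Pow(Add(-174, g), -1)) = Mul(Pow(Add(-174, g), -1), Add(-8, R)))
Add(Mul(6500, Pow(Function('F')(96, 183), -1)), Mul(a, Pow(-39771, -1))) = Add(Mul(6500, Pow(Mul(Pow(Add(-174, 96), -1), Add(-8, 183)), -1)), Mul(38423, Pow(-39771, -1))) = Add(Mul(6500, Pow(Mul(Pow(-78, -1), 175), -1)), Mul(38423, Rational(-1, 39771))) = Add(Mul(6500, Pow(Mul(Rational(-1, 78), 175), -1)), Rational(-38423, 39771)) = Add(Mul(6500, Pow(Rational(-175, 78), -1)), Rational(-38423, 39771)) = Add(Mul(6500, Rational(-78, 175)), Rational(-38423, 39771)) = Add(Rational(-20280, 7), Rational(-38423, 39771)) = Rational(-806824841, 278397)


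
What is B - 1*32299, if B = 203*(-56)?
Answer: -43667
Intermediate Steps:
B = -11368
B - 1*32299 = -11368 - 1*32299 = -11368 - 32299 = -43667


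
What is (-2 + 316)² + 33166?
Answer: 131762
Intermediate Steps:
(-2 + 316)² + 33166 = 314² + 33166 = 98596 + 33166 = 131762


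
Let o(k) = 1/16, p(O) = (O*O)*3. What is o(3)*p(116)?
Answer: 2523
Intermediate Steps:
p(O) = 3*O² (p(O) = O²*3 = 3*O²)
o(k) = 1/16
o(3)*p(116) = (3*116²)/16 = (3*13456)/16 = (1/16)*40368 = 2523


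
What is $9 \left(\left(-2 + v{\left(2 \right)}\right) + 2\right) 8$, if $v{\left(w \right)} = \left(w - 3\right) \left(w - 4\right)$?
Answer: $144$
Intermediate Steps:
$v{\left(w \right)} = \left(-4 + w\right) \left(-3 + w\right)$ ($v{\left(w \right)} = \left(-3 + w\right) \left(-4 + w\right) = \left(-4 + w\right) \left(-3 + w\right)$)
$9 \left(\left(-2 + v{\left(2 \right)}\right) + 2\right) 8 = 9 \left(\left(-2 + \left(12 + 2^{2} - 14\right)\right) + 2\right) 8 = 9 \left(\left(-2 + \left(12 + 4 - 14\right)\right) + 2\right) 8 = 9 \left(\left(-2 + 2\right) + 2\right) 8 = 9 \left(0 + 2\right) 8 = 9 \cdot 2 \cdot 8 = 18 \cdot 8 = 144$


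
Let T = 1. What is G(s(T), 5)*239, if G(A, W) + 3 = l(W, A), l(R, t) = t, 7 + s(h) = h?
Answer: -2151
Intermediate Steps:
s(h) = -7 + h
G(A, W) = -3 + A
G(s(T), 5)*239 = (-3 + (-7 + 1))*239 = (-3 - 6)*239 = -9*239 = -2151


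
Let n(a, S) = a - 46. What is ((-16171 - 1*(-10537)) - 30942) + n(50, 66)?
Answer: -36572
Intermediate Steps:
n(a, S) = -46 + a
((-16171 - 1*(-10537)) - 30942) + n(50, 66) = ((-16171 - 1*(-10537)) - 30942) + (-46 + 50) = ((-16171 + 10537) - 30942) + 4 = (-5634 - 30942) + 4 = -36576 + 4 = -36572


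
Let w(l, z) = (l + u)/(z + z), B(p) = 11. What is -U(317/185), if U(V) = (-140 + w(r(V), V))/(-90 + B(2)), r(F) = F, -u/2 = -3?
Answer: -87333/50086 ≈ -1.7437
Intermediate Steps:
u = 6 (u = -2*(-3) = 6)
w(l, z) = (6 + l)/(2*z) (w(l, z) = (l + 6)/(z + z) = (6 + l)/((2*z)) = (6 + l)*(1/(2*z)) = (6 + l)/(2*z))
U(V) = 140/79 - (6 + V)/(158*V) (U(V) = (-140 + (6 + V)/(2*V))/(-90 + 11) = (-140 + (6 + V)/(2*V))/(-79) = (-140 + (6 + V)/(2*V))*(-1/79) = 140/79 - (6 + V)/(158*V))
-U(317/185) = -3*(-2 + 93*(317/185))/(158*(317/185)) = -3*(-2 + 93*(317*(1/185)))/(158*(317*(1/185))) = -3*(-2 + 93*(317/185))/(158*317/185) = -3*185*(-2 + 29481/185)/(158*317) = -3*185*29111/(158*317*185) = -1*87333/50086 = -87333/50086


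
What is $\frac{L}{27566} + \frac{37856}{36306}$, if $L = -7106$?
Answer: $\frac{17853365}{22745709} \approx 0.78491$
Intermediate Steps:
$\frac{L}{27566} + \frac{37856}{36306} = - \frac{7106}{27566} + \frac{37856}{36306} = \left(-7106\right) \frac{1}{27566} + 37856 \cdot \frac{1}{36306} = - \frac{323}{1253} + \frac{18928}{18153} = \frac{17853365}{22745709}$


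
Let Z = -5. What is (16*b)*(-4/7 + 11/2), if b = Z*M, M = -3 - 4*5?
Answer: 63480/7 ≈ 9068.6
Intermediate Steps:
M = -23 (M = -3 - 20 = -23)
b = 115 (b = -5*(-23) = 115)
(16*b)*(-4/7 + 11/2) = (16*115)*(-4/7 + 11/2) = 1840*(-4*⅐ + 11*(½)) = 1840*(-4/7 + 11/2) = 1840*(69/14) = 63480/7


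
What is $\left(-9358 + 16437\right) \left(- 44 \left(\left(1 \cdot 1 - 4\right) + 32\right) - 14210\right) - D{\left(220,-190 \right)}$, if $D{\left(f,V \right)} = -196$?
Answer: $-109625198$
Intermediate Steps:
$\left(-9358 + 16437\right) \left(- 44 \left(\left(1 \cdot 1 - 4\right) + 32\right) - 14210\right) - D{\left(220,-190 \right)} = \left(-9358 + 16437\right) \left(- 44 \left(\left(1 \cdot 1 - 4\right) + 32\right) - 14210\right) - -196 = 7079 \left(- 44 \left(\left(1 - 4\right) + 32\right) - 14210\right) + 196 = 7079 \left(- 44 \left(-3 + 32\right) - 14210\right) + 196 = 7079 \left(\left(-44\right) 29 - 14210\right) + 196 = 7079 \left(-1276 - 14210\right) + 196 = 7079 \left(-15486\right) + 196 = -109625394 + 196 = -109625198$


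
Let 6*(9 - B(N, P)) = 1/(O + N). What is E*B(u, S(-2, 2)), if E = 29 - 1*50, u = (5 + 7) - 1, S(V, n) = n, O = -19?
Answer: -3031/16 ≈ -189.44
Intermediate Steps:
u = 11 (u = 12 - 1 = 11)
B(N, P) = 9 - 1/(6*(-19 + N))
E = -21 (E = 29 - 50 = -21)
E*B(u, S(-2, 2)) = -7*(-1027 + 54*11)/(2*(-19 + 11)) = -7*(-1027 + 594)/(2*(-8)) = -7*(-1)*(-433)/(2*8) = -21*433/48 = -3031/16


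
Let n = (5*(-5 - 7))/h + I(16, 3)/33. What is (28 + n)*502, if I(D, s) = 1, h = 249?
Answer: 38209730/2739 ≈ 13950.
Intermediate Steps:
n = -577/2739 (n = (5*(-5 - 7))/249 + 1/33 = (5*(-12))*(1/249) + 1*(1/33) = -60*1/249 + 1/33 = -20/83 + 1/33 = -577/2739 ≈ -0.21066)
(28 + n)*502 = (28 - 577/2739)*502 = (76115/2739)*502 = 38209730/2739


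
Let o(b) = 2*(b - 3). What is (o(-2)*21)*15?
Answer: -3150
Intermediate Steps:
o(b) = -6 + 2*b (o(b) = 2*(-3 + b) = -6 + 2*b)
(o(-2)*21)*15 = ((-6 + 2*(-2))*21)*15 = ((-6 - 4)*21)*15 = -10*21*15 = -210*15 = -3150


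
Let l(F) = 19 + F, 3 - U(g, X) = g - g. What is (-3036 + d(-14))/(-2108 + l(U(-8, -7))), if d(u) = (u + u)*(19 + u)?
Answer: 1588/1043 ≈ 1.5225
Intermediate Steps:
d(u) = 2*u*(19 + u) (d(u) = (2*u)*(19 + u) = 2*u*(19 + u))
U(g, X) = 3 (U(g, X) = 3 - (g - g) = 3 - 1*0 = 3 + 0 = 3)
(-3036 + d(-14))/(-2108 + l(U(-8, -7))) = (-3036 + 2*(-14)*(19 - 14))/(-2108 + (19 + 3)) = (-3036 + 2*(-14)*5)/(-2108 + 22) = (-3036 - 140)/(-2086) = -3176*(-1/2086) = 1588/1043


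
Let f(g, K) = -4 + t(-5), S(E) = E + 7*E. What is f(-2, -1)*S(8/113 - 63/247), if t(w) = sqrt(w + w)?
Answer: 164576/27911 - 41144*I*sqrt(10)/27911 ≈ 5.8965 - 4.6616*I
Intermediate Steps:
t(w) = sqrt(2)*sqrt(w) (t(w) = sqrt(2*w) = sqrt(2)*sqrt(w))
S(E) = 8*E
f(g, K) = -4 + I*sqrt(10) (f(g, K) = -4 + sqrt(2)*sqrt(-5) = -4 + sqrt(2)*(I*sqrt(5)) = -4 + I*sqrt(10))
f(-2, -1)*S(8/113 - 63/247) = (-4 + I*sqrt(10))*(8*(8/113 - 63/247)) = (-4 + I*sqrt(10))*(8*(-5143/27911)) = (-4 + I*sqrt(10))*(-41144/27911) = 164576/27911 - 41144*I*sqrt(10)/27911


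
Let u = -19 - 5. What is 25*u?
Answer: -600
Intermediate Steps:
u = -24
25*u = 25*(-24) = -600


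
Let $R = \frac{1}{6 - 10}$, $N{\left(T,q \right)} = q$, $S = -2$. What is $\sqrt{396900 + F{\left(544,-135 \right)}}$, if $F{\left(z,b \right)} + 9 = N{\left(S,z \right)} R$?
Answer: $\sqrt{396755} \approx 629.88$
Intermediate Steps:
$R = - \frac{1}{4}$ ($R = \frac{1}{-4} = - \frac{1}{4} \approx -0.25$)
$F{\left(z,b \right)} = -9 - \frac{z}{4}$ ($F{\left(z,b \right)} = -9 + z \left(- \frac{1}{4}\right) = -9 - \frac{z}{4}$)
$\sqrt{396900 + F{\left(544,-135 \right)}} = \sqrt{396900 - 145} = \sqrt{396755}$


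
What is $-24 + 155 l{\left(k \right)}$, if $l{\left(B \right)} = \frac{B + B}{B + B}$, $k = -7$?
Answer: $131$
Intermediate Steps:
$l{\left(B \right)} = 1$ ($l{\left(B \right)} = \frac{2 B}{2 B} = 2 B \frac{1}{2 B} = 1$)
$-24 + 155 l{\left(k \right)} = -24 + 155 \cdot 1 = -24 + 155 = 131$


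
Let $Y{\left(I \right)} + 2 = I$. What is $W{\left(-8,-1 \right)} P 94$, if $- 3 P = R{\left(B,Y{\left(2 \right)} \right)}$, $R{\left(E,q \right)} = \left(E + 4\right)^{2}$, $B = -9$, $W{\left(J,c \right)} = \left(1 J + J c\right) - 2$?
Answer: $\frac{4700}{3} \approx 1566.7$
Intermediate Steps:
$W{\left(J,c \right)} = -2 + J + J c$ ($W{\left(J,c \right)} = \left(J + J c\right) - 2 = -2 + J + J c$)
$Y{\left(I \right)} = -2 + I$
$R{\left(E,q \right)} = \left(4 + E\right)^{2}$
$P = - \frac{25}{3}$ ($P = - \frac{\left(4 - 9\right)^{2}}{3} = - \frac{\left(-5\right)^{2}}{3} = \left(- \frac{1}{3}\right) 25 = - \frac{25}{3} \approx -8.3333$)
$W{\left(-8,-1 \right)} P 94 = \left(-2 - 8 - -8\right) \left(- \frac{25}{3}\right) 94 = \left(-2 - 8 + 8\right) \left(- \frac{25}{3}\right) 94 = \left(-2\right) \left(- \frac{25}{3}\right) 94 = \frac{50}{3} \cdot 94 = \frac{4700}{3}$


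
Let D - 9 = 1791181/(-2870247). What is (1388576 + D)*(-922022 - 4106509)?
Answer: -6680537761174922578/956749 ≈ -6.9825e+12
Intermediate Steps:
D = 24041042/2870247 (D = 9 + 1791181/(-2870247) = 9 + 1791181*(-1/2870247) = 9 - 1791181/2870247 = 24041042/2870247 ≈ 8.3759)
(1388576 + D)*(-922022 - 4106509) = (1388576 + 24041042/2870247)*(-922022 - 4106509) = (3985580139314/2870247)*(-5028531) = -6680537761174922578/956749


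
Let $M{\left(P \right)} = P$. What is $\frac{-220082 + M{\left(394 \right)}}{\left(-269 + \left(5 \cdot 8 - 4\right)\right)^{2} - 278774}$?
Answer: $\frac{219688}{224485} \approx 0.97863$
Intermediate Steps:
$\frac{-220082 + M{\left(394 \right)}}{\left(-269 + \left(5 \cdot 8 - 4\right)\right)^{2} - 278774} = \frac{-220082 + 394}{\left(-269 + \left(5 \cdot 8 - 4\right)\right)^{2} - 278774} = - \frac{219688}{\left(-269 + \left(40 - 4\right)\right)^{2} - 278774} = - \frac{219688}{\left(-269 + 36\right)^{2} - 278774} = - \frac{219688}{\left(-233\right)^{2} - 278774} = - \frac{219688}{54289 - 278774} = - \frac{219688}{-224485} = \left(-219688\right) \left(- \frac{1}{224485}\right) = \frac{219688}{224485}$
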